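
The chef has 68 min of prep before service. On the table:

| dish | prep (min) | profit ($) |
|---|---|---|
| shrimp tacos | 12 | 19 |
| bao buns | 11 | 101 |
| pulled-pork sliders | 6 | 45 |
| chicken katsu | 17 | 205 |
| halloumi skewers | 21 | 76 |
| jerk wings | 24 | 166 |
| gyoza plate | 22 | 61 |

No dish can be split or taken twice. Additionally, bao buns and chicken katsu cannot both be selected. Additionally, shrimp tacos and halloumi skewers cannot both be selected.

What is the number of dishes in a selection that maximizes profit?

4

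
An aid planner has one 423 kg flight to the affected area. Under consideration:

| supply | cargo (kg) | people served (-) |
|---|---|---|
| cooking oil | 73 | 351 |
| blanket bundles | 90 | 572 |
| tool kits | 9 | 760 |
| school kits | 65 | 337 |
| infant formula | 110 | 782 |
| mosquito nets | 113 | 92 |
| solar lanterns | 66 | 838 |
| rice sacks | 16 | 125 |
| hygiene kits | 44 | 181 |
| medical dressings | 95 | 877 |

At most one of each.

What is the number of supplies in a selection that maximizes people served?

The maximum people served within 423 kg is 4010.
blanket bundles + tool kits + infant formula + solar lanterns + hygiene kits + medical dressings hits 4010 at 414 kg.
All optima have 6 supplies.

6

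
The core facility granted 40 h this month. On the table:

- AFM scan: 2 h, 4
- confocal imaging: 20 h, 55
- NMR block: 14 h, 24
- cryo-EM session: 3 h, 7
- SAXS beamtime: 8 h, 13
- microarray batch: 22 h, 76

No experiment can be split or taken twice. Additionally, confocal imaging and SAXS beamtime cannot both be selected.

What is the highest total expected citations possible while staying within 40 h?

A density-first pass picks AFM scan + cryo-EM session + SAXS beamtime + microarray batch — 100 at 35 h.
Dropping AFM scan and SAXS beamtime frees 10 h; slotting in NMR block (14 h) lifts the total to 107 at 39 h.

107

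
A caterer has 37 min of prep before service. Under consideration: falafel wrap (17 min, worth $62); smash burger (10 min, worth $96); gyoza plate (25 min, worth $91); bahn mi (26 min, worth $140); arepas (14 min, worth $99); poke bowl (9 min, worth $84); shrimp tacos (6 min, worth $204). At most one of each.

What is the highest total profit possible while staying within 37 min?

399

By profit per min: shrimp tacos 34.00, smash burger 9.60, poke bowl 9.33, arepas 7.07 lead.
Greedy by ratio would take smash burger + poke bowl + shrimp tacos: 25 min used, total 384.
Dropping poke bowl frees 9 min; slotting in arepas (14 min) lifts the total to 399 at 30 min.
Runner-up arepas + poke bowl + shrimp tacos tops out at 387.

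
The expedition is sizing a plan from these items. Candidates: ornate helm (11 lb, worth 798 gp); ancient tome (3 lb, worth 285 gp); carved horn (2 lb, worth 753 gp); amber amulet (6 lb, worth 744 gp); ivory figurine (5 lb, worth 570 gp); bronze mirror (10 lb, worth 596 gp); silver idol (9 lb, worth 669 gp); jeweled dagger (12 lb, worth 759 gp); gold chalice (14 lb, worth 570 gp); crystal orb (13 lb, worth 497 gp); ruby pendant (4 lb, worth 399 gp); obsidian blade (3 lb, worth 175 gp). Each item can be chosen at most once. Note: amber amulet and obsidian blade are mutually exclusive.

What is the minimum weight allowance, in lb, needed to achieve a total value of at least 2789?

Minimise lb subject to total value ≥ 2789.
ornate helm + carved horn + amber amulet + ivory figurine: 2865 value at 24 lb.
Below 24 lb the best achievable stays under 2789.

24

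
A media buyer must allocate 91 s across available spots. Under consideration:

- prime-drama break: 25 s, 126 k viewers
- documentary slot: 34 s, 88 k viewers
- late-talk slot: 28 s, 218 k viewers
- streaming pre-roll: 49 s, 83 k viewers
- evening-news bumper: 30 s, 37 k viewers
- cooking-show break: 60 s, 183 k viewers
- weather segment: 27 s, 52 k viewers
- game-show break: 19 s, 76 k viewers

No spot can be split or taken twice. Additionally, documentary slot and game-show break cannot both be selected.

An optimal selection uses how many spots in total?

Optimal total is 432.
prime-drama break + documentary slot + late-talk slot hits 432 at 87 s.
Every optimal selection uses 3 spots.

3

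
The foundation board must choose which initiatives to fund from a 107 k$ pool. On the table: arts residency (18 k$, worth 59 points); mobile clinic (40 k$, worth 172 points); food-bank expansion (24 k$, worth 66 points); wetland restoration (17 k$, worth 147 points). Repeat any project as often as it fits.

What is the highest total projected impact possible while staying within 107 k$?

882

Best packing: 6×wetland restoration — 102 k$, 882 total.
That's the maximum — no swap from here does better than 882.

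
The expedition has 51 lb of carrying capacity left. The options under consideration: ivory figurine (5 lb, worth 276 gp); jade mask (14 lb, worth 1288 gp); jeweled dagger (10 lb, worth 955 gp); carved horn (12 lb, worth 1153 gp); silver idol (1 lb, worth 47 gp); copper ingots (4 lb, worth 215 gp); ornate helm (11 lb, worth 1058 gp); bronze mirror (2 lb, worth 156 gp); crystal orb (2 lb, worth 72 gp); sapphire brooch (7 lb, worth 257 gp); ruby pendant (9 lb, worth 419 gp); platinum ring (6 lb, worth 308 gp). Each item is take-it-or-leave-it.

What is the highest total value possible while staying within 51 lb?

4682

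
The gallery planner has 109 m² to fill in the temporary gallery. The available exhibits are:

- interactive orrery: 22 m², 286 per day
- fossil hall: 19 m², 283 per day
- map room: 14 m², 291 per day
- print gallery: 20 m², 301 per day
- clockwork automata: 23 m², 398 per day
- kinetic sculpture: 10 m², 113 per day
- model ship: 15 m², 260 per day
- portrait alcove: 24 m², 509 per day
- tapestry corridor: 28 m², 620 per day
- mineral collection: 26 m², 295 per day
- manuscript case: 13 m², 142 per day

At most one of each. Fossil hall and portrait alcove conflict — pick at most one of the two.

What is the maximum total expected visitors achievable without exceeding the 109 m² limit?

A density-first pass picks map room + clockwork automata + model ship + portrait alcove + tapestry corridor — 2078 at 104 m².
Replace model ship with print gallery: the trade gains 41 net, giving 2119 at 109 m².
Every other selection either busts 109 m² or breaks a pairing rule or fails to beat 2119.

2119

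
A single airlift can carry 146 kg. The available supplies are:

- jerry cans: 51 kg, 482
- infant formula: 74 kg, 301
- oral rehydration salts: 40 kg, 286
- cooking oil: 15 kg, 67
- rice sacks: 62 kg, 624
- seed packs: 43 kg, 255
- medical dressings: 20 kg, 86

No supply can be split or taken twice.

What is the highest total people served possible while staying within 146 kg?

1192

Filling by ratio: jerry cans + cooking oil + rice sacks for 1173, with 18 kg left unused.
Dropping cooking oil frees 15 kg; slotting in medical dressings (20 kg) lifts the total to 1192 at 133 kg.
An exhaustive check of the 128 subsets confirms 1192.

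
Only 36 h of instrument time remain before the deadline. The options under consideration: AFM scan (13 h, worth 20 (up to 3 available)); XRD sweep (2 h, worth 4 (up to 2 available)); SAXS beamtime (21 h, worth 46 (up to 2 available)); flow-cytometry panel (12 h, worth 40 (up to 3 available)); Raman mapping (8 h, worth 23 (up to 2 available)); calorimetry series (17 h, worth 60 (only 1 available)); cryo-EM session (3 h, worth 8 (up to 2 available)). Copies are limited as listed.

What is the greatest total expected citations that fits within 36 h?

Filling by ratio: flow-cytometry panel + calorimetry series + 2×cryo-EM session for 116, with 1 h left unused.
Dropping calorimetry series and 2×cryo-EM session frees 23 h; slotting in 2×flow-cytometry panel (24 h) lifts the total to 120 at 36 h.
That's the maximum — no swap from here does better than 120.

120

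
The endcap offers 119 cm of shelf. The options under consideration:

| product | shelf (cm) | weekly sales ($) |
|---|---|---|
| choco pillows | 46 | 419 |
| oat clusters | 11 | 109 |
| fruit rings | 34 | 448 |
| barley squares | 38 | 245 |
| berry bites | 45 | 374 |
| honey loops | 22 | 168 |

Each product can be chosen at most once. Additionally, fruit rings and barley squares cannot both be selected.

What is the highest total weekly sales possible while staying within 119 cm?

1144

The ratio ordering already packs tightly: choco pillows + oat clusters + fruit rings + honey loops, 113 cm, 1144.
Every other selection either busts 119 cm or breaks a pairing rule or fails to beat 1144.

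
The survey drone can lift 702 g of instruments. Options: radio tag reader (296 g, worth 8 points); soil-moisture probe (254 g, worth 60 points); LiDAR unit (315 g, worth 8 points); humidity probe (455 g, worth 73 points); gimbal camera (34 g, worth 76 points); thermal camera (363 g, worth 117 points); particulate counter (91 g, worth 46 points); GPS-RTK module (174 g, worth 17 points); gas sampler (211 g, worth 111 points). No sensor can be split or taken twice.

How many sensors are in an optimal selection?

4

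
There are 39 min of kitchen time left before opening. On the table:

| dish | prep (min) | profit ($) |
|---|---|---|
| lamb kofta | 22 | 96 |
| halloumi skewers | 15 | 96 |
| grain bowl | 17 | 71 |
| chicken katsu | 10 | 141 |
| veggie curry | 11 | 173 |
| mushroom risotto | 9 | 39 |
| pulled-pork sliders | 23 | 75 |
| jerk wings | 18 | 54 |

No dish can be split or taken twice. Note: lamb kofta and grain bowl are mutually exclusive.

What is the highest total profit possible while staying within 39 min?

410

Ranking by ratio (profit/min): veggie curry 15.73, chicken katsu 14.10, halloumi skewers 6.40.
Halloumi skewers + chicken katsu + veggie curry uses 36 of the 39 min and totals 410.
An exhaustive check of the 256 subsets confirms 410.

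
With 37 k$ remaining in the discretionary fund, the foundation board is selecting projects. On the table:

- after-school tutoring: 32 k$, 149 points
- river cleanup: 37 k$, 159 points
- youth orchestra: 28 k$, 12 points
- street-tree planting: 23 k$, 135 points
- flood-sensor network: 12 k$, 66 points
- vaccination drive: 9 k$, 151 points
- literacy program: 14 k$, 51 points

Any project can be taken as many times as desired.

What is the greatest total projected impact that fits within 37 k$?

604

Ranking by ratio (projected impact/k$): vaccination drive 16.78, street-tree planting 5.87, flood-sensor network 5.50, after-school tutoring 4.66.
The ratio ordering already packs tightly: 4×vaccination drive, 36 k$, 604.
That's the maximum — no swap from here does better than 604.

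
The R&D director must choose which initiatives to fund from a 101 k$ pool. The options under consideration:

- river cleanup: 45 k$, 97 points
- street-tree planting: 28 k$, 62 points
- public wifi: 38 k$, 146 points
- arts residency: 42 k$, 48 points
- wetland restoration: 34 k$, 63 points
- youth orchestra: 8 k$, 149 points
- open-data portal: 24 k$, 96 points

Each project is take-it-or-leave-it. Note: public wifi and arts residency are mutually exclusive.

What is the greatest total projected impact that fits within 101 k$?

453

By projected impact per k$: youth orchestra 18.62, open-data portal 4.00, public wifi 3.84, street-tree planting 2.21 lead.
Street-tree planting + public wifi + youth orchestra + open-data portal uses 98 of the 101 k$ and totals 453.
The closest alternative, river cleanup + public wifi + youth orchestra, reaches only 392.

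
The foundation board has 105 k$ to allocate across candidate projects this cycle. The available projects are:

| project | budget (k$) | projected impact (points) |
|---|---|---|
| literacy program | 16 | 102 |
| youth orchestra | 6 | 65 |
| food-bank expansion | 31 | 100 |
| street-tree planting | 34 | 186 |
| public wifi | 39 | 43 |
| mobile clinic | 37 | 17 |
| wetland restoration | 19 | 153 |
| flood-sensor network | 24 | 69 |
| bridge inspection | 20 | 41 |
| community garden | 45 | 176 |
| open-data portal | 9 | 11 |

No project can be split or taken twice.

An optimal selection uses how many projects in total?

4

Best achievable projected impact is 580.
For example youth orchestra + street-tree planting + wetland restoration + community garden achieves it, using 104 k$.
All optima have 4 projects.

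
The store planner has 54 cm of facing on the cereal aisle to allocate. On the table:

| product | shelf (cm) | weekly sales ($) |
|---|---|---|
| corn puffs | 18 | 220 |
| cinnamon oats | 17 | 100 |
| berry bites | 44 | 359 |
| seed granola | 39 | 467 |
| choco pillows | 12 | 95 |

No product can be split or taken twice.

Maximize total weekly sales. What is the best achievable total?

Taking the top-ratio products first gives corn puffs + cinnamon oats + choco pillows for 415 (47 cm).
The 35 cm tied up in corn puffs and cinnamon oats is better spent on seed granola — total rises to 562 (51 cm).
That's the maximum — no swap from here does better than 562.

562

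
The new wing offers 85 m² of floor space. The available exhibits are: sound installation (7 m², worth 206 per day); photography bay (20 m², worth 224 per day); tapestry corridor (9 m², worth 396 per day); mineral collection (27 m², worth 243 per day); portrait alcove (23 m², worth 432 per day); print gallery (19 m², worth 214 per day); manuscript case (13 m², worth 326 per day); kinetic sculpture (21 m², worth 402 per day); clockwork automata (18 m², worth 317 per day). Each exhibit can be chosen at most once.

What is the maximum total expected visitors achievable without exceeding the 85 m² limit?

By expected visitors per m²: tapestry corridor 44.00, sound installation 29.43, manuscript case 25.08, kinetic sculpture 19.14 lead.
A density-first pass picks sound installation + tapestry corridor + portrait alcove + manuscript case + kinetic sculpture — 1762 at 73 m².
The 7 m² tied up in sound installation is better spent on clockwork automata — total rises to 1873 (84 m²).
That's the maximum — no swap from here does better than 1873.

1873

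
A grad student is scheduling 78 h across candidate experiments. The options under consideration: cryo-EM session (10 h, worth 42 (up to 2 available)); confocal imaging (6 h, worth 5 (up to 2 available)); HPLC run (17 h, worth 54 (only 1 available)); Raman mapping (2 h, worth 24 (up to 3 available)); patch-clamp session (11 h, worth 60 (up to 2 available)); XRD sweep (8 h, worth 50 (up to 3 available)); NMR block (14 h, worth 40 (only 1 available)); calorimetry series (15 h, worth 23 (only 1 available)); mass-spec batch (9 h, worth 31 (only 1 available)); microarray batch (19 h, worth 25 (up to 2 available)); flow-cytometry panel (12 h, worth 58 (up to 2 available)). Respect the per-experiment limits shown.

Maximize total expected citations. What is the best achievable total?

458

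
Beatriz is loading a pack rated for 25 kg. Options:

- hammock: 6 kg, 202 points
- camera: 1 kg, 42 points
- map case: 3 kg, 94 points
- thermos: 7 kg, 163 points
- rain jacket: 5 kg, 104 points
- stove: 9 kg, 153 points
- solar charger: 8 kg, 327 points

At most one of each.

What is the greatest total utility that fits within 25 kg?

Best packing: hammock + camera + map case + thermos + solar charger — 25 kg, 828 total.

828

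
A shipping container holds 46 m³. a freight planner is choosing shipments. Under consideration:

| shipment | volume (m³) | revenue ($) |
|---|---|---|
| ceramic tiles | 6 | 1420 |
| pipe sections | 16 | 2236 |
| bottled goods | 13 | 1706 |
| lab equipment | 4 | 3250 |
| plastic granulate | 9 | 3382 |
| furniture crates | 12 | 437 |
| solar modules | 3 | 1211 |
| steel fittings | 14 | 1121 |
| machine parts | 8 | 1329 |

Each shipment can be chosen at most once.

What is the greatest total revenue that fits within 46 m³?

Best packing: ceramic tiles + pipe sections + lab equipment + plastic granulate + solar modules + machine parts — 46 m³, 12828 total.

12828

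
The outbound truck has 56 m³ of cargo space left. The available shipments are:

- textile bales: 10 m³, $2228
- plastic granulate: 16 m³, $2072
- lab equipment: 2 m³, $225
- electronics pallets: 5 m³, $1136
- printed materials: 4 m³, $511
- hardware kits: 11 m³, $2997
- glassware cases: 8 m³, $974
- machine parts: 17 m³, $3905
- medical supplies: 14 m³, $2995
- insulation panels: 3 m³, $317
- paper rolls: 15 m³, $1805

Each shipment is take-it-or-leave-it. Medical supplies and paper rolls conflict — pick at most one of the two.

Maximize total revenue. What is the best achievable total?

Taking the top-ratio shipments first gives textile bales + electronics pallets + printed materials + hardware kits + glassware cases + machine parts for 11751 (55 m³).
The 13 m³ tied up in electronics pallets and glassware cases is better spent on medical supplies — total rises to 12636 (56 m³).
The closest alternative, textile bales + hardware kits + machine parts + medical supplies + insulation panels, reaches only 12442.

12636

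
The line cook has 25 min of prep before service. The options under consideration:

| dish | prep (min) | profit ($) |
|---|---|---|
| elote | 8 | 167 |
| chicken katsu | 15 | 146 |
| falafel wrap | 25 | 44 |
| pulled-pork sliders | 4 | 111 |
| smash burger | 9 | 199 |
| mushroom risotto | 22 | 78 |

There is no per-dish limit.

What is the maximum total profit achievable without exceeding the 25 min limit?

6×pulled-pork sliders uses 24 of the 25 min and totals 666.
That's the maximum — no swap from here does better than 666.

666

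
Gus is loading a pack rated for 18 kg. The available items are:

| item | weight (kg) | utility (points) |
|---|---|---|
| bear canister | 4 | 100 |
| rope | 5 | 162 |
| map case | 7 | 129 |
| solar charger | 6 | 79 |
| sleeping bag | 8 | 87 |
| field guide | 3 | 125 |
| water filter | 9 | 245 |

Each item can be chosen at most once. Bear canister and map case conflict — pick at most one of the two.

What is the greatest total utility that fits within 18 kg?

Ranking by ratio (utility/kg): field guide 41.67, rope 32.40, water filter 27.22, bear canister 25.00.
Taking rope + field guide + water filter: 17 kg used, 532 in utility.
That's the maximum — no feasible swap from here does better than 532.

532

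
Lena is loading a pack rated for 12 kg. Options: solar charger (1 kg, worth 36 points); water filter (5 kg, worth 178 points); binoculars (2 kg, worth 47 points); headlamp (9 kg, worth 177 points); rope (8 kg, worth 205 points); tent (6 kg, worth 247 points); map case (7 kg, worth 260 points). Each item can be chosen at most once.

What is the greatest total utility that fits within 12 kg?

Best packing: solar charger + water filter + tent — 12 kg, 461 total.

461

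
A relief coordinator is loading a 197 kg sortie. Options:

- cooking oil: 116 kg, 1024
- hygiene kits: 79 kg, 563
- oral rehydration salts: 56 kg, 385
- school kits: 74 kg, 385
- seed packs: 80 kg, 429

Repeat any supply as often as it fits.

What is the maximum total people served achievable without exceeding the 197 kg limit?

Taking cooking oil + hygiene kits: 195 kg used, 1587 in people served.
No other feasible combination exceeds 1587.

1587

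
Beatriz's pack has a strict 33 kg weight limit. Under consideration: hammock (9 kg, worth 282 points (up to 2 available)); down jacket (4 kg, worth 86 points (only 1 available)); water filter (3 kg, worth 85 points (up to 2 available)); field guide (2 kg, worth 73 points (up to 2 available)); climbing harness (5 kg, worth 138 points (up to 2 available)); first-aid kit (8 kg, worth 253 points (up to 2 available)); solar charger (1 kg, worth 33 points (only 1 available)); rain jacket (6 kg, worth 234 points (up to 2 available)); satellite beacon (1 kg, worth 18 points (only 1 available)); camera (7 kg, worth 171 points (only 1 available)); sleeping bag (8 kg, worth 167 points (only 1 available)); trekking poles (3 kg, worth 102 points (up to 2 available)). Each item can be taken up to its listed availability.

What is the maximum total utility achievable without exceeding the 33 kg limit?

1156

By utility per kg: rain jacket 39.00, field guide 36.50, trekking poles 34.00 lead.
Filling by ratio: 2×field guide + first-aid kit + solar charger + 2×rain jacket + satellite beacon + 2×trekking poles for 1122, with 1 kg left unused.
Dropping solar charger and satellite beacon frees 2 kg; slotting in water filter (3 kg) lifts the total to 1156 at 33 kg.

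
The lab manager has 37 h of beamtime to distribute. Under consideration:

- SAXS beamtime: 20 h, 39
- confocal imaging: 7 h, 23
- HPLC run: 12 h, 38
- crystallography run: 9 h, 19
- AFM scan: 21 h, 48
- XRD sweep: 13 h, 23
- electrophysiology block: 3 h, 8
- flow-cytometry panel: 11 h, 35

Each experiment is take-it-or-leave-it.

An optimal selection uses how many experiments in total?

Optimal total is 104.
For example confocal imaging + HPLC run + electrophysiology block + flow-cytometry panel achieves it, using 33 h.
All optima have 4 experiments.

4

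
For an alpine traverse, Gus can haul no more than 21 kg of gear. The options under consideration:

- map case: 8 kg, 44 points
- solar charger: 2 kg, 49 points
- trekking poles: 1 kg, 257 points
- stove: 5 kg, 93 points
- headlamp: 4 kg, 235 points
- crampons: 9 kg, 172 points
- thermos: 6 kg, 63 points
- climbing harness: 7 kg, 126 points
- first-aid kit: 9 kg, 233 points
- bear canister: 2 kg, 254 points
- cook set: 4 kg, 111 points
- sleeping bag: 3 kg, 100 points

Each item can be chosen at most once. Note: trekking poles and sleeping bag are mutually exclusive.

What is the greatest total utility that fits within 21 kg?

1090

Trekking poles + headlamp + first-aid kit + bear canister + cook set uses 20 of the 21 kg and totals 1090.
Every other selection either busts 21 kg or breaks a pairing rule or fails to beat 1090.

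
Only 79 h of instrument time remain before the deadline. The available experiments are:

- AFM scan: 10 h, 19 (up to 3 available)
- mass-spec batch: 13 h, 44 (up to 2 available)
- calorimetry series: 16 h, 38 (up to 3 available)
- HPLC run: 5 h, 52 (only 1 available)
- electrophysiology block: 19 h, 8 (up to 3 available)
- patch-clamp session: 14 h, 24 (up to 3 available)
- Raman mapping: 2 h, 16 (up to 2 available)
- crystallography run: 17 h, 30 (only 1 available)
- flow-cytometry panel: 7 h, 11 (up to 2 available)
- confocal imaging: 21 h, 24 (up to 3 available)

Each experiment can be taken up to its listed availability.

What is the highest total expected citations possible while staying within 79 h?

267

AFM scan + 2×mass-spec batch + 2×calorimetry series + HPLC run + 2×Raman mapping uses 77 of the 79 h and totals 267.
No other feasible combination exceeds 267.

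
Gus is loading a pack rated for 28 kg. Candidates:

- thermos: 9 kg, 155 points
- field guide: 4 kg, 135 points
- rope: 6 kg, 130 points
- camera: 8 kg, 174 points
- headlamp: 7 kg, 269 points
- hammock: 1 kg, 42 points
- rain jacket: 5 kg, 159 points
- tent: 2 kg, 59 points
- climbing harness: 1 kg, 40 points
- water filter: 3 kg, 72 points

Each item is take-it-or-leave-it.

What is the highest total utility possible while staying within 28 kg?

878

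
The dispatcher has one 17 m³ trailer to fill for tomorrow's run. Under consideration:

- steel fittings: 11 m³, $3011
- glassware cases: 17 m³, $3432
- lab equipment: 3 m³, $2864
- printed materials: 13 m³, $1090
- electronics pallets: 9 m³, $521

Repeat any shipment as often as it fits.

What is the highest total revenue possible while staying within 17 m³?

By revenue per m³: lab equipment 954.67, steel fittings 273.73, glassware cases 201.88, printed materials 83.85 lead.
5×lab equipment uses 15 of the 17 m³ and totals 14320.
Every other selection either busts 17 m³ or fails to beat 14320.

14320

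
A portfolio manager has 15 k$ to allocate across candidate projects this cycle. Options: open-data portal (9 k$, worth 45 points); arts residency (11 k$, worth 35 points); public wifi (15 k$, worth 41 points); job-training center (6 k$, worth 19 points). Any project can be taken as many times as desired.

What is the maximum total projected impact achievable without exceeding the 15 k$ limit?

Density check — open-data portal 5.00, arts residency 3.18, job-training center 3.17, public wifi 2.73 are the best per k$.
Taking open-data portal + job-training center: 15 k$ used, 64 in projected impact.
Every other selection either busts 15 k$ or fails to beat 64.

64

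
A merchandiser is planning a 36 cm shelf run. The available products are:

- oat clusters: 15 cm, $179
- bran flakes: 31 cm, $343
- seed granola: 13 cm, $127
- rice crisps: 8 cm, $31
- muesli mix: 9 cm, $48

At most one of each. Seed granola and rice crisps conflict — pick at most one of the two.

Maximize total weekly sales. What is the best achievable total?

343

Ranking by ratio (weekly sales/cm): oat clusters 11.93, bran flakes 11.06, seed granola 9.77, muesli mix 5.33.
Bran flakes uses 31 of the 36 cm and totals 343.
Every other selection either busts 36 cm or breaks a pairing rule or fails to beat 343.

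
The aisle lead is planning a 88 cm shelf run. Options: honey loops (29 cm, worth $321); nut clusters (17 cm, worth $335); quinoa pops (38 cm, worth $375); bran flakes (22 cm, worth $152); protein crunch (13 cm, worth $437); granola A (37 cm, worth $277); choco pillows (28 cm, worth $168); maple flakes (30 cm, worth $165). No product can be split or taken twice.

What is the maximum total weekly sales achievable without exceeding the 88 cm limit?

1261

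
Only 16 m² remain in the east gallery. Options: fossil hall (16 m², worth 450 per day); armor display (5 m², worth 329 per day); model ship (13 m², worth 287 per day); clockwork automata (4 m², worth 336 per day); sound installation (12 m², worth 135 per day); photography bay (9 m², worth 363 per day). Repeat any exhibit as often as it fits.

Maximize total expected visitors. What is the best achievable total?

4×clockwork automata uses 16 of the 16 m² and totals 1344.

1344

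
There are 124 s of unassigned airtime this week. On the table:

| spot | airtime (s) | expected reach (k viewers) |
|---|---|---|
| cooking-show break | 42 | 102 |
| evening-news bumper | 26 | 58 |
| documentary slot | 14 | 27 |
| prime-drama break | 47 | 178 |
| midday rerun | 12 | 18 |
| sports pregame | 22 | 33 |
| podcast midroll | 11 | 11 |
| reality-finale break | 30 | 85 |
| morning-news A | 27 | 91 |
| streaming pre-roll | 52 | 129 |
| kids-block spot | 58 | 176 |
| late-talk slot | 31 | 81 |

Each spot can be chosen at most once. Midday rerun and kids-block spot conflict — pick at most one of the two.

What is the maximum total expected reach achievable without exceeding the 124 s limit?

The ratio ordering already packs tightly: documentary slot + prime-drama break + reality-finale break + morning-news A, 118 s, 381.
Documentary slot + prime-drama break + kids-block spot matches that 381 at 119 s; no feasible combination exceeds it.

381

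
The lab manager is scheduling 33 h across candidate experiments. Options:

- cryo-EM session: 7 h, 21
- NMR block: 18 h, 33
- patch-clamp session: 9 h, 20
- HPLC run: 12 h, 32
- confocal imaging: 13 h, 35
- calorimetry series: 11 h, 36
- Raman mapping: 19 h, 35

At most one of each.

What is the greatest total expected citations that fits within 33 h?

By expected citations per h: calorimetry series 3.27, cryo-EM session 3.00, confocal imaging 2.69, HPLC run 2.67 lead.
Taking cryo-EM session + confocal imaging + calorimetry series: 31 h used, 92 in expected citations.
Next best is patch-clamp session + confocal imaging + calorimetry series at 91 (33 h) — short by 1.

92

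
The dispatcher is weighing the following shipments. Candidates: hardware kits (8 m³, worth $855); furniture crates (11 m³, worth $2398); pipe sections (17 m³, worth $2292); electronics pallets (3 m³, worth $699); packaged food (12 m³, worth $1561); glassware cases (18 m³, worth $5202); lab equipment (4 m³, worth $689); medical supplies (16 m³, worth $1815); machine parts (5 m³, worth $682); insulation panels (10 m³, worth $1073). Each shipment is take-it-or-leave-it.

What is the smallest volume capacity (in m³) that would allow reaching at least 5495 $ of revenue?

Need the lightest bundle worth ≥ 5495.
electronics pallets + glassware cases reaches 5901 using 21 m³.
Any bundle with less than 21 m³ falls short of 5495.

21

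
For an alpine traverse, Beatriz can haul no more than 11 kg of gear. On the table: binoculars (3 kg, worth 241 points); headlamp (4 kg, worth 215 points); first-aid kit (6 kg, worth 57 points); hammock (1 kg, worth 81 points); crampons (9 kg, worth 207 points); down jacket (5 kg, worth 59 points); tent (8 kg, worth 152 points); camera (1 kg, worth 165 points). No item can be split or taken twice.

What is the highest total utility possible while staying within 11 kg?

Best packing: binoculars + headlamp + hammock + camera — 9 kg, 702 total.
Runner-up binoculars + headlamp + camera tops out at 621.

702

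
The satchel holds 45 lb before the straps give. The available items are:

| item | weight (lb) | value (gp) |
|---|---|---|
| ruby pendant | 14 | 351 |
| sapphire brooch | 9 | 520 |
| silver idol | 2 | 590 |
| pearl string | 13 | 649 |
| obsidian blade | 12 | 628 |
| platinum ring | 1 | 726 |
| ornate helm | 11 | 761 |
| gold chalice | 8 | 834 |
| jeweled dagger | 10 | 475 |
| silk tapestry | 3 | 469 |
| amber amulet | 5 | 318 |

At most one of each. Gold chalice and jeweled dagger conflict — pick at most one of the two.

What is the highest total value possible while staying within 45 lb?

4347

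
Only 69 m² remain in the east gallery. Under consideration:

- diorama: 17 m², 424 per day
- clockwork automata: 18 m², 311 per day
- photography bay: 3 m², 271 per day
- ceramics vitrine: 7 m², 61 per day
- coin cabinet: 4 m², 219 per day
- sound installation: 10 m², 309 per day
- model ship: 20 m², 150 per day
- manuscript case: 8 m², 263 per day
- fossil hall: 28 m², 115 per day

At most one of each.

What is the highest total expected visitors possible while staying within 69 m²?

1858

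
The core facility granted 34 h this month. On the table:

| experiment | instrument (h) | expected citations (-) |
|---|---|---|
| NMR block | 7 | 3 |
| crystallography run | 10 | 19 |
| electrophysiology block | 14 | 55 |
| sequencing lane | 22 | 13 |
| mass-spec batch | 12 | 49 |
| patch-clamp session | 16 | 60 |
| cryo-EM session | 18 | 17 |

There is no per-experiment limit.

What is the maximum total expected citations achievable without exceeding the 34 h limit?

Greedy by ratio would take crystallography run + 2×mass-spec batch: 34 h used, total 117.
Dropping crystallography run and 2×mass-spec batch frees 34 h; slotting in 2×patch-clamp session (32 h) lifts the total to 120 at 32 h.
No other feasible combination exceeds 120.

120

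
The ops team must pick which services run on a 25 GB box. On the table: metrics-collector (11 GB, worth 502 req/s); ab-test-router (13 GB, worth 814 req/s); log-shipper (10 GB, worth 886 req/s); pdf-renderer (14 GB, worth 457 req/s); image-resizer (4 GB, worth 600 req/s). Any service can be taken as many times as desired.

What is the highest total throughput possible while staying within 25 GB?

Best packing: 6×image-resizer — 24 GB, 3600 total.

3600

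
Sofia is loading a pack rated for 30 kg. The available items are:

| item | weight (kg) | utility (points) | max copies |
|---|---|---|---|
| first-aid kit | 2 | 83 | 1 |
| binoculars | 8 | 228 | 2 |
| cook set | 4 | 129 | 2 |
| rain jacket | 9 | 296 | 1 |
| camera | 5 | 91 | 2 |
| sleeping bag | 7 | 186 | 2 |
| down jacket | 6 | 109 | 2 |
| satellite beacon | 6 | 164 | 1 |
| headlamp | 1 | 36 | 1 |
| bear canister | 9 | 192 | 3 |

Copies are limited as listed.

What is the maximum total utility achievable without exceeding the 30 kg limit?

936

Density check — first-aid kit 41.50, headlamp 36.00, rain jacket 32.89 are the best per kg.
Greedy by ratio would take first-aid kit + binoculars + 2×cook set + rain jacket + headlamp: 28 kg used, total 901.
Replace cook set with satellite beacon: the trade gains 35 net, giving 936 at 30 kg.
Every other selection either busts 30 kg or exceeds an availability limit or fails to beat 936.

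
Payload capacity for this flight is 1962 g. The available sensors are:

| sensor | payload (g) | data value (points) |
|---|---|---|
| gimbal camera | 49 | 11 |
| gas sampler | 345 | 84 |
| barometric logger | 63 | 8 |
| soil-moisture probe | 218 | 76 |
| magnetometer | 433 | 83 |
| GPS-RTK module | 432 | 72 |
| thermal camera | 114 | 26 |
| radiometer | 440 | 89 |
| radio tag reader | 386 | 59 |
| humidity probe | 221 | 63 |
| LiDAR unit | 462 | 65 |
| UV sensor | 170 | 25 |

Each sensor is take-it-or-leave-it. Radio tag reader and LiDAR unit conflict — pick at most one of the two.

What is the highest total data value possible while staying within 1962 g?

446

A density-first pass picks gimbal camera + gas sampler + barometric logger + soil-moisture probe + magnetometer + thermal camera + radiometer + humidity probe — 440 at 1883 g.
Dropping gimbal camera and barometric logger frees 112 g; slotting in UV sensor (170 g) lifts the total to 446 at 1941 g.
Every other selection either busts 1962 g or breaks a pairing rule or fails to beat 446.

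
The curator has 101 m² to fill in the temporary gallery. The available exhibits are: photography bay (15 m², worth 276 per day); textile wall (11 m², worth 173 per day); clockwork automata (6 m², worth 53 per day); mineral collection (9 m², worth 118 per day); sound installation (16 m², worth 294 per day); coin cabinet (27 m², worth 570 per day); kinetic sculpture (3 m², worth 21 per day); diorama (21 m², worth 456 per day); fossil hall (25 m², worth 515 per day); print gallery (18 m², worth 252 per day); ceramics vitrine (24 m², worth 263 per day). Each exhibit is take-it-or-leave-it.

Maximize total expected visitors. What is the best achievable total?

Greedy by ratio would take photography bay + textile wall + coin cabinet + diorama + fossil hall: 99 m² used, total 1990.
Replace photography bay with sound installation: the trade gains 18 net, giving 2008 at 100 m².
Next best is photography bay + textile wall + coin cabinet + diorama + fossil hall at 1990 (99 m²) — short by 18.

2008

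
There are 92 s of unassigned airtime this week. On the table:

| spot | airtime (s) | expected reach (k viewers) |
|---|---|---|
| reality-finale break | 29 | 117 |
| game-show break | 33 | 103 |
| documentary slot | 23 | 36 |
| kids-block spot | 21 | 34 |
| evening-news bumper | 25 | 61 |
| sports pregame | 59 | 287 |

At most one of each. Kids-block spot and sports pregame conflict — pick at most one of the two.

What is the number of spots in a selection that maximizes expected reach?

The maximum expected reach within 92 s is 404.
For example reality-finale break + sports pregame achieves it, using 88 s.
All optima have 2 spots.

2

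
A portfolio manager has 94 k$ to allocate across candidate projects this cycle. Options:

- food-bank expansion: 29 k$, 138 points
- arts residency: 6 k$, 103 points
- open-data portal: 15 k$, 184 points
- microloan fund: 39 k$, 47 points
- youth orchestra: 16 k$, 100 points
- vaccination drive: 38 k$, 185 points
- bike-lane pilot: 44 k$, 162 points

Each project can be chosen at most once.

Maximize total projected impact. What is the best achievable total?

Filling by ratio: arts residency + open-data portal + youth orchestra + vaccination drive for 572, with 19 k$ left unused.
The 16 k$ tied up in youth orchestra is better spent on food-bank expansion — total rises to 610 (88 k$).
No other feasible combination exceeds 610.

610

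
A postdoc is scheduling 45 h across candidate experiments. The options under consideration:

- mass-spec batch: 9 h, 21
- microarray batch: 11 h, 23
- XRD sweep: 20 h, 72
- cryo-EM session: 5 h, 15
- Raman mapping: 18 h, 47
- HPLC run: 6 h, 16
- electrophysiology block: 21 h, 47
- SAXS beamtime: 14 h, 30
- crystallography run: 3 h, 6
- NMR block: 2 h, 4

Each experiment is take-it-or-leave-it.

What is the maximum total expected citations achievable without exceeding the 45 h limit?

By expected citations per h: XRD sweep 3.60, cryo-EM session 3.00, HPLC run 2.67 lead.
A density-first pass picks mass-spec batch + XRD sweep + cryo-EM session + HPLC run + crystallography run + NMR block — 134 at 45 h.
Dropping mass-spec batch and HPLC run and crystallography run frees 18 h; slotting in Raman mapping (18 h) lifts the total to 138 at 45 h.

138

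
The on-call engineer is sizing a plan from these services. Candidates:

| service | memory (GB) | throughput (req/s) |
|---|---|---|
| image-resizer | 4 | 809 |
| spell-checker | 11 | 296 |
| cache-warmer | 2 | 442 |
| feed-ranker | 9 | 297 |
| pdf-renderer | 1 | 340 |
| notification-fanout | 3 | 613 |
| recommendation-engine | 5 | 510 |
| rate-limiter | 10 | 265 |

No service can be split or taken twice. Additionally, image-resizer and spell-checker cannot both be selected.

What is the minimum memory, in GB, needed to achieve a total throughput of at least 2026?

Look for the lowest-memory combination reaching 2026.
image-resizer + cache-warmer + pdf-renderer + notification-fanout reaches 2204 using 10 GB.
No combination under 10 GB hits 2026.

10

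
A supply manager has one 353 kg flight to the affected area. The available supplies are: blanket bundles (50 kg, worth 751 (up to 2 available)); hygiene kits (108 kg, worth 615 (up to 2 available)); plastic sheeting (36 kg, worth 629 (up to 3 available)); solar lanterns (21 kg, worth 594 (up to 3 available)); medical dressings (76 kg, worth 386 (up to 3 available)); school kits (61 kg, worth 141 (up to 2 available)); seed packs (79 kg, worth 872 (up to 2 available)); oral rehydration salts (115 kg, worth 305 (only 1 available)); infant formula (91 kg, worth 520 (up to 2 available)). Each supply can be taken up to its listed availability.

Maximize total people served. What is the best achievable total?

Taking 2×blanket bundles + 3×plastic sheeting + 3×solar lanterns + seed packs: 350 kg used, 6043 in people served.

6043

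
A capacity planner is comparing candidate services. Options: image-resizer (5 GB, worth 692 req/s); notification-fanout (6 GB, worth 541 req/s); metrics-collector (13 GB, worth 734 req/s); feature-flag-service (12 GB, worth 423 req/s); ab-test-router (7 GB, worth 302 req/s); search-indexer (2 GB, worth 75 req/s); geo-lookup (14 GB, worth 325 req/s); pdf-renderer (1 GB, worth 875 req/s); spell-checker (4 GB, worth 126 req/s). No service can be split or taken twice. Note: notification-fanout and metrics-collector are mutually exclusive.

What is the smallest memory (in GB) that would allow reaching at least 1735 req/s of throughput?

12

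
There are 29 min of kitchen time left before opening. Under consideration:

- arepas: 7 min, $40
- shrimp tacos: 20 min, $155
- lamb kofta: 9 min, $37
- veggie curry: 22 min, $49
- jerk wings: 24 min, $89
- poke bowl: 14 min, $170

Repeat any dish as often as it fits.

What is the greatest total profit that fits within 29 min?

340

Ranking by ratio (profit/min): poke bowl 12.14, shrimp tacos 7.75, arepas 5.71, lamb kofta 4.11.
The ratio ordering already packs tightly: 2×poke bowl, 28 min, 340.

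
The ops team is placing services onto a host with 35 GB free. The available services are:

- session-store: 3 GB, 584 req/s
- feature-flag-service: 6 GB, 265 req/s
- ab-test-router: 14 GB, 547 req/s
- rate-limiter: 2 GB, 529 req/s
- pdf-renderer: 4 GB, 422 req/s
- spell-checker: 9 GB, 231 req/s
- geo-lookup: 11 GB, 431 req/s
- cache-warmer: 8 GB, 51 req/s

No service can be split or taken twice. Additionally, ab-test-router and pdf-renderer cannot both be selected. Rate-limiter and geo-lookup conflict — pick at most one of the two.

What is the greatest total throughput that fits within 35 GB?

Ranking by ratio (throughput/GB): rate-limiter 264.50, session-store 194.67, pdf-renderer 105.50, feature-flag-service 44.17.
Taking session-store + feature-flag-service + ab-test-router + rate-limiter + spell-checker: 34 GB used, 2156 in throughput.
The spare 1 GB is too small for any remaining service, and no feasible exchange beats 2156.

2156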